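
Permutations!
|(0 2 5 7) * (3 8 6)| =12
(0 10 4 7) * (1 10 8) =(0 8 1 10 4 7) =[8, 10, 2, 3, 7, 5, 6, 0, 1, 9, 4]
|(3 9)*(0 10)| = |(0 10)(3 9)| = 2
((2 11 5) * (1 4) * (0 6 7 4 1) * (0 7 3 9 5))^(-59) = ((0 6 3 9 5 2 11)(4 7))^(-59) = (0 5 6 2 3 11 9)(4 7)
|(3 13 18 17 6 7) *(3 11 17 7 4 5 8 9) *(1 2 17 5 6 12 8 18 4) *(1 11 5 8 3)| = |(1 2 17 12 3 13 4 6 11 8 9)(5 18 7)| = 33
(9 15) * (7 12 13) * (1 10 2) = (1 10 2)(7 12 13)(9 15) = [0, 10, 1, 3, 4, 5, 6, 12, 8, 15, 2, 11, 13, 7, 14, 9]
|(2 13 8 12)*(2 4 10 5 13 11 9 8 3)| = 10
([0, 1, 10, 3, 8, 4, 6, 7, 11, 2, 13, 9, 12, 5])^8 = (13)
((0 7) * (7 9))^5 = (0 7 9)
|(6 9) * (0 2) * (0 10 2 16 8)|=|(0 16 8)(2 10)(6 9)|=6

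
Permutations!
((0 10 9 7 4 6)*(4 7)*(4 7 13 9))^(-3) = (13)(0 10 4 6)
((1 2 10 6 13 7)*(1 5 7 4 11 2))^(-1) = (2 11 4 13 6 10)(5 7)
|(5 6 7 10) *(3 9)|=|(3 9)(5 6 7 10)|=4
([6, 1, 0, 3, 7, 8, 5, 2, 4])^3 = [8, 1, 5, 3, 0, 7, 4, 6, 2]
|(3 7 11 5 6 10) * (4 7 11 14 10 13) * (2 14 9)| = |(2 14 10 3 11 5 6 13 4 7 9)| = 11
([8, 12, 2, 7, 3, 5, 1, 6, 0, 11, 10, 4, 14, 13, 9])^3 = (0 8)(1 9 3)(4 6 14)(7 12 11)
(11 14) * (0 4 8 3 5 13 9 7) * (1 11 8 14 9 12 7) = (0 4 14 8 3 5 13 12 7)(1 11 9) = [4, 11, 2, 5, 14, 13, 6, 0, 3, 1, 10, 9, 7, 12, 8]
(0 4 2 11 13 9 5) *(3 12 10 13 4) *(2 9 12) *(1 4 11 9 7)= [3, 4, 9, 2, 7, 0, 6, 1, 8, 5, 13, 11, 10, 12]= (0 3 2 9 5)(1 4 7)(10 13 12)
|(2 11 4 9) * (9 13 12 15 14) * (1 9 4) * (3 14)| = |(1 9 2 11)(3 14 4 13 12 15)| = 12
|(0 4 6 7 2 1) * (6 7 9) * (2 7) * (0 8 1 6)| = 10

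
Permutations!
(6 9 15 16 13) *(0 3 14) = (0 3 14)(6 9 15 16 13) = [3, 1, 2, 14, 4, 5, 9, 7, 8, 15, 10, 11, 12, 6, 0, 16, 13]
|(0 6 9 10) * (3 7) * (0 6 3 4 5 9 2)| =9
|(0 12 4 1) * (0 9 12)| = |(1 9 12 4)| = 4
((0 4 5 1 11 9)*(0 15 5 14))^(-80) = ((0 4 14)(1 11 9 15 5))^(-80) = (15)(0 4 14)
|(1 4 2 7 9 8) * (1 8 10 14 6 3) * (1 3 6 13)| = 8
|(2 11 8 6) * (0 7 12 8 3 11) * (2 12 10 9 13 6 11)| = 11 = |(0 7 10 9 13 6 12 8 11 3 2)|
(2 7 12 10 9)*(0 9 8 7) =(0 9 2)(7 12 10 8) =[9, 1, 0, 3, 4, 5, 6, 12, 7, 2, 8, 11, 10]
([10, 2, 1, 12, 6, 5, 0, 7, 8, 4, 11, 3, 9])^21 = (0 9 11 6 12 10 4 3)(1 2)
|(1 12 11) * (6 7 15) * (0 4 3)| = 3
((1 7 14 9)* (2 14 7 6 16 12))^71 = ((1 6 16 12 2 14 9))^71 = (1 6 16 12 2 14 9)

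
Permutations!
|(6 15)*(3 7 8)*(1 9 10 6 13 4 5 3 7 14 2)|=22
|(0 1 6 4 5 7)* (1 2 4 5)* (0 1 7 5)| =|(0 2 4 7 1 6)| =6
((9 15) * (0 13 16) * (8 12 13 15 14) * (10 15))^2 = (0 15 14 12 16 10 9 8 13)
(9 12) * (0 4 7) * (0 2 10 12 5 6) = (0 4 7 2 10 12 9 5 6) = [4, 1, 10, 3, 7, 6, 0, 2, 8, 5, 12, 11, 9]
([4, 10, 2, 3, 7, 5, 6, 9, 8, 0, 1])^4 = [0, 1, 2, 3, 4, 5, 6, 7, 8, 9, 10]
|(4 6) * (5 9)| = 2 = |(4 6)(5 9)|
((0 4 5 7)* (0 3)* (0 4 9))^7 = (0 9)(3 7 5 4)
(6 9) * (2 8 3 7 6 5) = (2 8 3 7 6 9 5) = [0, 1, 8, 7, 4, 2, 9, 6, 3, 5]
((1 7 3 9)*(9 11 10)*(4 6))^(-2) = (1 10 3)(7 9 11)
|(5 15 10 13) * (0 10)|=5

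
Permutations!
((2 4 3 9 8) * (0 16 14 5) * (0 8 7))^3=(0 5 4 7 14 2 9 16 8 3)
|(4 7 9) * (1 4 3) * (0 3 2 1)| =|(0 3)(1 4 7 9 2)| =10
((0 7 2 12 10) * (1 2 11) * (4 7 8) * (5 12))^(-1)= ((0 8 4 7 11 1 2 5 12 10))^(-1)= (0 10 12 5 2 1 11 7 4 8)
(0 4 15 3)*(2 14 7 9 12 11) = (0 4 15 3)(2 14 7 9 12 11) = [4, 1, 14, 0, 15, 5, 6, 9, 8, 12, 10, 2, 11, 13, 7, 3]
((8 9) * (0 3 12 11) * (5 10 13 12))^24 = ((0 3 5 10 13 12 11)(8 9))^24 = (0 10 11 5 12 3 13)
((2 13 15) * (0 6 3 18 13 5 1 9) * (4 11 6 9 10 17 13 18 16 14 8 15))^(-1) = (18)(0 9)(1 5 2 15 8 14 16 3 6 11 4 13 17 10)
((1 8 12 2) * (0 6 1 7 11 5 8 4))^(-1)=(0 4 1 6)(2 12 8 5 11 7)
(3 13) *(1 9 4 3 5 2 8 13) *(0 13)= (0 13 5 2 8)(1 9 4 3)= [13, 9, 8, 1, 3, 2, 6, 7, 0, 4, 10, 11, 12, 5]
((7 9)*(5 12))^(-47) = ((5 12)(7 9))^(-47) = (5 12)(7 9)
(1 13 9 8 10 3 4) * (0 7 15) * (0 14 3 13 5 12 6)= (0 7 15 14 3 4 1 5 12 6)(8 10 13 9)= [7, 5, 2, 4, 1, 12, 0, 15, 10, 8, 13, 11, 6, 9, 3, 14]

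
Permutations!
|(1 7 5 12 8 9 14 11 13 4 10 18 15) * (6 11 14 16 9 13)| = 10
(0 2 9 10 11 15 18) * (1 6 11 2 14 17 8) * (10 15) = (0 14 17 8 1 6 11 10 2 9 15 18) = [14, 6, 9, 3, 4, 5, 11, 7, 1, 15, 2, 10, 12, 13, 17, 18, 16, 8, 0]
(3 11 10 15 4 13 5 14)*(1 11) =[0, 11, 2, 1, 13, 14, 6, 7, 8, 9, 15, 10, 12, 5, 3, 4] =(1 11 10 15 4 13 5 14 3)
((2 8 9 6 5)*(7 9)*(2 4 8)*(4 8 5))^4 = ((4 5 8 7 9 6))^4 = (4 9 8)(5 6 7)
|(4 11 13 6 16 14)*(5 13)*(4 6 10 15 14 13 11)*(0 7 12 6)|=|(0 7 12 6 16 13 10 15 14)(5 11)|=18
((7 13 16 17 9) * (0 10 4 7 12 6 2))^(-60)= ((0 10 4 7 13 16 17 9 12 6 2))^(-60)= (0 17 10 9 4 12 7 6 13 2 16)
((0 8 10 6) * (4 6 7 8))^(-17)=(0 4 6)(7 8 10)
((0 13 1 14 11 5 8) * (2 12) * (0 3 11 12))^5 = ((0 13 1 14 12 2)(3 11 5 8))^5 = (0 2 12 14 1 13)(3 11 5 8)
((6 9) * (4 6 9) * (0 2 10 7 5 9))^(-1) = (0 9 5 7 10 2)(4 6)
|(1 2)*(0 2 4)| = |(0 2 1 4)| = 4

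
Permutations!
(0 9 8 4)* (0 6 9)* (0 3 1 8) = (0 3 1 8 4 6 9) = [3, 8, 2, 1, 6, 5, 9, 7, 4, 0]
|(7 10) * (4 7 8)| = 4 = |(4 7 10 8)|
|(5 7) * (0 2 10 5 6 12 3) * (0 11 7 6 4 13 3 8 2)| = 30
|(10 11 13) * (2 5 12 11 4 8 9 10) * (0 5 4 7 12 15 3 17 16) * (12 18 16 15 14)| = |(0 5 14 12 11 13 2 4 8 9 10 7 18 16)(3 17 15)| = 42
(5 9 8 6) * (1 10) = (1 10)(5 9 8 6) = [0, 10, 2, 3, 4, 9, 5, 7, 6, 8, 1]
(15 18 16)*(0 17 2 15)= (0 17 2 15 18 16)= [17, 1, 15, 3, 4, 5, 6, 7, 8, 9, 10, 11, 12, 13, 14, 18, 0, 2, 16]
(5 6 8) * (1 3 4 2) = [0, 3, 1, 4, 2, 6, 8, 7, 5] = (1 3 4 2)(5 6 8)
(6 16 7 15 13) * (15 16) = (6 15 13)(7 16) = [0, 1, 2, 3, 4, 5, 15, 16, 8, 9, 10, 11, 12, 6, 14, 13, 7]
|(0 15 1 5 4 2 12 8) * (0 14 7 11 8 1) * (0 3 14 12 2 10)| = 12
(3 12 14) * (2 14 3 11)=(2 14 11)(3 12)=[0, 1, 14, 12, 4, 5, 6, 7, 8, 9, 10, 2, 3, 13, 11]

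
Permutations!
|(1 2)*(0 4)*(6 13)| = 2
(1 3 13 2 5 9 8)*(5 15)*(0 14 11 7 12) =(0 14 11 7 12)(1 3 13 2 15 5 9 8) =[14, 3, 15, 13, 4, 9, 6, 12, 1, 8, 10, 7, 0, 2, 11, 5]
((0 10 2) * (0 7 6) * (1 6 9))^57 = (0 10 2 7 9 1 6)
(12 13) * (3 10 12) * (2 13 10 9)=[0, 1, 13, 9, 4, 5, 6, 7, 8, 2, 12, 11, 10, 3]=(2 13 3 9)(10 12)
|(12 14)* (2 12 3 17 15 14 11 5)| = |(2 12 11 5)(3 17 15 14)| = 4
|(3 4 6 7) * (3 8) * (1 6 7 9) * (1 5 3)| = 8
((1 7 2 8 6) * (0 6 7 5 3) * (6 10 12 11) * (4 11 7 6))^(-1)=(0 3 5 1 6 8 2 7 12 10)(4 11)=((0 10 12 7 2 8 6 1 5 3)(4 11))^(-1)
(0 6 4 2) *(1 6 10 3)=[10, 6, 0, 1, 2, 5, 4, 7, 8, 9, 3]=(0 10 3 1 6 4 2)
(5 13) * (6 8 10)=(5 13)(6 8 10)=[0, 1, 2, 3, 4, 13, 8, 7, 10, 9, 6, 11, 12, 5]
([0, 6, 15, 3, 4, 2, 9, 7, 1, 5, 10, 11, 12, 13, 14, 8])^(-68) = (1 9 2 8 6 5 15)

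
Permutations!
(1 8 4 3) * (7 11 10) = (1 8 4 3)(7 11 10) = [0, 8, 2, 1, 3, 5, 6, 11, 4, 9, 7, 10]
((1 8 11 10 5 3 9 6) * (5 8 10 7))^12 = (1 11 3)(5 6 8)(7 9 10)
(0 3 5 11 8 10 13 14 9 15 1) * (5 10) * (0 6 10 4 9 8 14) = (0 3 4 9 15 1 6 10 13)(5 11 14 8) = [3, 6, 2, 4, 9, 11, 10, 7, 5, 15, 13, 14, 12, 0, 8, 1]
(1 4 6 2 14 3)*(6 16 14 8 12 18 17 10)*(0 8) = [8, 4, 0, 1, 16, 5, 2, 7, 12, 9, 6, 11, 18, 13, 3, 15, 14, 10, 17] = (0 8 12 18 17 10 6 2)(1 4 16 14 3)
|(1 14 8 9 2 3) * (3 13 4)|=|(1 14 8 9 2 13 4 3)|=8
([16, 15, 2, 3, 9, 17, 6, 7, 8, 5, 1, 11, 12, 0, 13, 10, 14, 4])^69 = (0 16 14 13)(4 9 5 17)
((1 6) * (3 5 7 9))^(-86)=(3 7)(5 9)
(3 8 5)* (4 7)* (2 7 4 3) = (2 7 3 8 5) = [0, 1, 7, 8, 4, 2, 6, 3, 5]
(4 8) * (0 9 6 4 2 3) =(0 9 6 4 8 2 3) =[9, 1, 3, 0, 8, 5, 4, 7, 2, 6]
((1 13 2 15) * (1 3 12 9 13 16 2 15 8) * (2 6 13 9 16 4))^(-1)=((1 4 2 8)(3 12 16 6 13 15))^(-1)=(1 8 2 4)(3 15 13 6 16 12)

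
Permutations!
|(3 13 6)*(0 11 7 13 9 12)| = 8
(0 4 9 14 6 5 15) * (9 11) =(0 4 11 9 14 6 5 15) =[4, 1, 2, 3, 11, 15, 5, 7, 8, 14, 10, 9, 12, 13, 6, 0]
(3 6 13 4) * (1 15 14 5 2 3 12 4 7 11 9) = (1 15 14 5 2 3 6 13 7 11 9)(4 12) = [0, 15, 3, 6, 12, 2, 13, 11, 8, 1, 10, 9, 4, 7, 5, 14]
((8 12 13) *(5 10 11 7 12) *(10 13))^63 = (13)(7 11 10 12)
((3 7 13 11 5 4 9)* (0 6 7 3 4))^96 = ((0 6 7 13 11 5)(4 9))^96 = (13)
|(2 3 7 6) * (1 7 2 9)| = |(1 7 6 9)(2 3)| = 4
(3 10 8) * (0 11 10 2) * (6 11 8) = (0 8 3 2)(6 11 10) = [8, 1, 0, 2, 4, 5, 11, 7, 3, 9, 6, 10]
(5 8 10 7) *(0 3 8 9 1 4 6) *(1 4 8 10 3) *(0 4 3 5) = (0 1 8 5 9 3 10 7)(4 6) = [1, 8, 2, 10, 6, 9, 4, 0, 5, 3, 7]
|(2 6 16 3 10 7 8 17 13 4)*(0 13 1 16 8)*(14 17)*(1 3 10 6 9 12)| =10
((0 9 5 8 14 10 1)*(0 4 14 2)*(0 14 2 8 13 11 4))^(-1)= (0 1 10 14 2 4 11 13 5 9)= ((0 9 5 13 11 4 2 14 10 1))^(-1)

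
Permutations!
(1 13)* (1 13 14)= (1 14)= [0, 14, 2, 3, 4, 5, 6, 7, 8, 9, 10, 11, 12, 13, 1]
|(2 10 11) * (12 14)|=6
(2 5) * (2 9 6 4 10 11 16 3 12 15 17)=(2 5 9 6 4 10 11 16 3 12 15 17)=[0, 1, 5, 12, 10, 9, 4, 7, 8, 6, 11, 16, 15, 13, 14, 17, 3, 2]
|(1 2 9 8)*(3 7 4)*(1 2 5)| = |(1 5)(2 9 8)(3 7 4)| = 6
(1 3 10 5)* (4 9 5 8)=(1 3 10 8 4 9 5)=[0, 3, 2, 10, 9, 1, 6, 7, 4, 5, 8]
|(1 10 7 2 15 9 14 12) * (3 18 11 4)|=|(1 10 7 2 15 9 14 12)(3 18 11 4)|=8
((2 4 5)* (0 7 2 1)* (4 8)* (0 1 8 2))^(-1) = (0 7)(4 8 5) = ((0 7)(4 5 8))^(-1)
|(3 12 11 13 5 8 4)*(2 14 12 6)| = 10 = |(2 14 12 11 13 5 8 4 3 6)|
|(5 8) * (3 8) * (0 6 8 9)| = 6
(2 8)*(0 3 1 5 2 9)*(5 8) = (0 3 1 8 9)(2 5) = [3, 8, 5, 1, 4, 2, 6, 7, 9, 0]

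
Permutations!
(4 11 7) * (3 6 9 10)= [0, 1, 2, 6, 11, 5, 9, 4, 8, 10, 3, 7]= (3 6 9 10)(4 11 7)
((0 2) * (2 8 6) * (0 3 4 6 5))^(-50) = ((0 8 5)(2 3 4 6))^(-50) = (0 8 5)(2 4)(3 6)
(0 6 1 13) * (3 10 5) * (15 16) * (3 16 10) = (0 6 1 13)(5 16 15 10) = [6, 13, 2, 3, 4, 16, 1, 7, 8, 9, 5, 11, 12, 0, 14, 10, 15]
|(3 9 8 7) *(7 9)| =2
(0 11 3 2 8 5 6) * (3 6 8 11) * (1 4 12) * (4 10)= (0 3 2 11 6)(1 10 4 12)(5 8)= [3, 10, 11, 2, 12, 8, 0, 7, 5, 9, 4, 6, 1]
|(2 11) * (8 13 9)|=6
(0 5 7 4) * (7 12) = (0 5 12 7 4) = [5, 1, 2, 3, 0, 12, 6, 4, 8, 9, 10, 11, 7]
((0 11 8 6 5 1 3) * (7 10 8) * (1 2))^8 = (0 1 5 8 7)(2 6 10 11 3)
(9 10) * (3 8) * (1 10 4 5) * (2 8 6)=(1 10 9 4 5)(2 8 3 6)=[0, 10, 8, 6, 5, 1, 2, 7, 3, 4, 9]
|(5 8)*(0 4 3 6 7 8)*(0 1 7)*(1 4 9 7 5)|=|(0 9 7 8 1 5 4 3 6)|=9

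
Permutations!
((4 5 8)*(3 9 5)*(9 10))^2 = ((3 10 9 5 8 4))^2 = (3 9 8)(4 10 5)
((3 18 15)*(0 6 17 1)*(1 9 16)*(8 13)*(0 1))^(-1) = (0 16 9 17 6)(3 15 18)(8 13)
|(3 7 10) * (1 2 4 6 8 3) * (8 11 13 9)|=11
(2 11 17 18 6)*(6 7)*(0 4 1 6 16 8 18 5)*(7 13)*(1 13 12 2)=[4, 6, 11, 3, 13, 0, 1, 16, 18, 9, 10, 17, 2, 7, 14, 15, 8, 5, 12]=(0 4 13 7 16 8 18 12 2 11 17 5)(1 6)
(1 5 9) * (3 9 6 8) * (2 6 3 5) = (1 2 6 8 5 3 9) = [0, 2, 6, 9, 4, 3, 8, 7, 5, 1]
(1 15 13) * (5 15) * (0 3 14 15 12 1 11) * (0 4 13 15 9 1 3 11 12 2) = [11, 5, 0, 14, 13, 2, 6, 7, 8, 1, 10, 4, 3, 12, 9, 15] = (15)(0 11 4 13 12 3 14 9 1 5 2)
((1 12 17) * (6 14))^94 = ((1 12 17)(6 14))^94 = (1 12 17)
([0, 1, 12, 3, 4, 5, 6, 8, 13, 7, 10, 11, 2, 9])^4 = (13)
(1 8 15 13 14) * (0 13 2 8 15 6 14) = (0 13)(1 15 2 8 6 14) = [13, 15, 8, 3, 4, 5, 14, 7, 6, 9, 10, 11, 12, 0, 1, 2]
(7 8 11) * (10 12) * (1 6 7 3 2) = (1 6 7 8 11 3 2)(10 12) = [0, 6, 1, 2, 4, 5, 7, 8, 11, 9, 12, 3, 10]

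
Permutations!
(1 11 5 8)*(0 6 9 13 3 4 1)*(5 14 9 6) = (0 5 8)(1 11 14 9 13 3 4) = [5, 11, 2, 4, 1, 8, 6, 7, 0, 13, 10, 14, 12, 3, 9]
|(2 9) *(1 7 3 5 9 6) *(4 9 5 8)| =|(1 7 3 8 4 9 2 6)| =8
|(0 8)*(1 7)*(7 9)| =|(0 8)(1 9 7)| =6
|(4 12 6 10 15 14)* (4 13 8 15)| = 4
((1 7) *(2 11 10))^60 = ((1 7)(2 11 10))^60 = (11)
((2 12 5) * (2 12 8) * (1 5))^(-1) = (1 12 5)(2 8)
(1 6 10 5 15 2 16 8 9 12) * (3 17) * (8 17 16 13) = (1 6 10 5 15 2 13 8 9 12)(3 16 17) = [0, 6, 13, 16, 4, 15, 10, 7, 9, 12, 5, 11, 1, 8, 14, 2, 17, 3]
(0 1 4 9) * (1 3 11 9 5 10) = [3, 4, 2, 11, 5, 10, 6, 7, 8, 0, 1, 9] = (0 3 11 9)(1 4 5 10)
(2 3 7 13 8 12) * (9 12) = (2 3 7 13 8 9 12) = [0, 1, 3, 7, 4, 5, 6, 13, 9, 12, 10, 11, 2, 8]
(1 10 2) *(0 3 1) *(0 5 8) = [3, 10, 5, 1, 4, 8, 6, 7, 0, 9, 2] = (0 3 1 10 2 5 8)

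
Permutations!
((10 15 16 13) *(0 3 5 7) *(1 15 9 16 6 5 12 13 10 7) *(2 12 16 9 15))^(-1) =((0 3 16 10 15 6 5 1 2 12 13 7))^(-1) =(0 7 13 12 2 1 5 6 15 10 16 3)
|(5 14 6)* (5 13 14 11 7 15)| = 12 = |(5 11 7 15)(6 13 14)|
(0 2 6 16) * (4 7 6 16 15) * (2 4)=(0 4 7 6 15 2 16)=[4, 1, 16, 3, 7, 5, 15, 6, 8, 9, 10, 11, 12, 13, 14, 2, 0]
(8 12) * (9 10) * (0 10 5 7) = [10, 1, 2, 3, 4, 7, 6, 0, 12, 5, 9, 11, 8] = (0 10 9 5 7)(8 12)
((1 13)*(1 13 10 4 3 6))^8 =((13)(1 10 4 3 6))^8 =(13)(1 3 10 6 4)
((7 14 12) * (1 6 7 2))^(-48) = ((1 6 7 14 12 2))^(-48) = (14)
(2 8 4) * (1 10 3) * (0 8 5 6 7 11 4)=(0 8)(1 10 3)(2 5 6 7 11 4)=[8, 10, 5, 1, 2, 6, 7, 11, 0, 9, 3, 4]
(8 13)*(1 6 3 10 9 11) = (1 6 3 10 9 11)(8 13) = [0, 6, 2, 10, 4, 5, 3, 7, 13, 11, 9, 1, 12, 8]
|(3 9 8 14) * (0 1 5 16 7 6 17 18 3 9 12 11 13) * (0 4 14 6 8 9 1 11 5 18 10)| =16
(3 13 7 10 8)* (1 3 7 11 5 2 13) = (1 3)(2 13 11 5)(7 10 8) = [0, 3, 13, 1, 4, 2, 6, 10, 7, 9, 8, 5, 12, 11]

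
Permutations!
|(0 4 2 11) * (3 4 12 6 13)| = |(0 12 6 13 3 4 2 11)| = 8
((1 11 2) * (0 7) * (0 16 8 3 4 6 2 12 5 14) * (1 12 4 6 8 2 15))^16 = ((0 7 16 2 12 5 14)(1 11 4 8 3 6 15))^16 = (0 16 12 14 7 2 5)(1 4 3 15 11 8 6)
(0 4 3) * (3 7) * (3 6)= (0 4 7 6 3)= [4, 1, 2, 0, 7, 5, 3, 6]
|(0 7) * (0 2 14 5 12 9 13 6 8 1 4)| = 12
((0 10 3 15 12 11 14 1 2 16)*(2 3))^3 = (0 16 2 10)(1 12)(3 11)(14 15)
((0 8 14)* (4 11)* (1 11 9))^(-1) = ((0 8 14)(1 11 4 9))^(-1) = (0 14 8)(1 9 4 11)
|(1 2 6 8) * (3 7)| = |(1 2 6 8)(3 7)| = 4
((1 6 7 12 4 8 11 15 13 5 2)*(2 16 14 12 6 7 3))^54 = ((1 7 6 3 2)(4 8 11 15 13 5 16 14 12))^54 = (16)(1 2 3 6 7)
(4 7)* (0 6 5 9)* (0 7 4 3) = (0 6 5 9 7 3) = [6, 1, 2, 0, 4, 9, 5, 3, 8, 7]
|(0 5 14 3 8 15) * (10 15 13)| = 8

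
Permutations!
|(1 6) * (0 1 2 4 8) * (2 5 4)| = 6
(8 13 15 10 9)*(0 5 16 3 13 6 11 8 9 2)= [5, 1, 0, 13, 4, 16, 11, 7, 6, 9, 2, 8, 12, 15, 14, 10, 3]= (0 5 16 3 13 15 10 2)(6 11 8)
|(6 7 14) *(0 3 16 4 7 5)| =8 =|(0 3 16 4 7 14 6 5)|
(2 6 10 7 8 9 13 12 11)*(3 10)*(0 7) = (0 7 8 9 13 12 11 2 6 3 10) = [7, 1, 6, 10, 4, 5, 3, 8, 9, 13, 0, 2, 11, 12]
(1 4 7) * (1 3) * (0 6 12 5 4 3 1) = (0 6 12 5 4 7 1 3) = [6, 3, 2, 0, 7, 4, 12, 1, 8, 9, 10, 11, 5]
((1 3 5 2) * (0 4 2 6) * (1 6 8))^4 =(8)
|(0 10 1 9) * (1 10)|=3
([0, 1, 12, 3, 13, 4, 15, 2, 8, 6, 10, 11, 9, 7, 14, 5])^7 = (2 13 5 6 12 7 4 15 9)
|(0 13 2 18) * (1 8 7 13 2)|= 12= |(0 2 18)(1 8 7 13)|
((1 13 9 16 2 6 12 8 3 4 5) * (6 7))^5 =((1 13 9 16 2 7 6 12 8 3 4 5))^5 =(1 7 4 16 8 13 6 5 2 3 9 12)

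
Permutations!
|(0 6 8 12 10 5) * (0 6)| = |(5 6 8 12 10)| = 5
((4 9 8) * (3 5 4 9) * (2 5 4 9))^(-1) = ((2 5 9 8)(3 4))^(-1) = (2 8 9 5)(3 4)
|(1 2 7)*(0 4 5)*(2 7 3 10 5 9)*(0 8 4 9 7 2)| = 8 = |(0 9)(1 2 3 10 5 8 4 7)|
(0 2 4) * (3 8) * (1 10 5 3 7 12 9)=[2, 10, 4, 8, 0, 3, 6, 12, 7, 1, 5, 11, 9]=(0 2 4)(1 10 5 3 8 7 12 9)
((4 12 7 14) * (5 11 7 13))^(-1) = ((4 12 13 5 11 7 14))^(-1) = (4 14 7 11 5 13 12)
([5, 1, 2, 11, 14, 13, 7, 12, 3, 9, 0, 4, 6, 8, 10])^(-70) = [13, 1, 2, 4, 10, 8, 12, 6, 11, 9, 5, 14, 7, 3, 0]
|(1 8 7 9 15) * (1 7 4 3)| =12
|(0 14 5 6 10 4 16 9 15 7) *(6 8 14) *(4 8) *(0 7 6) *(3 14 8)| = |(3 14 5 4 16 9 15 6 10)| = 9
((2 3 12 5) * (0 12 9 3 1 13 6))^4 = ((0 12 5 2 1 13 6)(3 9))^4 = (0 1 12 13 5 6 2)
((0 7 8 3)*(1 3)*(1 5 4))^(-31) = (0 4 7 1 8 3 5)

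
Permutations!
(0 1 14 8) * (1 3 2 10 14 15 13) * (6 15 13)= (0 3 2 10 14 8)(1 13)(6 15)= [3, 13, 10, 2, 4, 5, 15, 7, 0, 9, 14, 11, 12, 1, 8, 6]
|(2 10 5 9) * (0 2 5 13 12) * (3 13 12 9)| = 4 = |(0 2 10 12)(3 13 9 5)|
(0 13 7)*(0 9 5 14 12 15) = (0 13 7 9 5 14 12 15) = [13, 1, 2, 3, 4, 14, 6, 9, 8, 5, 10, 11, 15, 7, 12, 0]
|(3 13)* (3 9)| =|(3 13 9)| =3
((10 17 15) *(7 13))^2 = (10 15 17)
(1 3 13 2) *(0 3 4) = [3, 4, 1, 13, 0, 5, 6, 7, 8, 9, 10, 11, 12, 2] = (0 3 13 2 1 4)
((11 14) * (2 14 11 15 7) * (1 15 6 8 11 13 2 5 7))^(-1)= (1 15)(2 13 11 8 6 14)(5 7)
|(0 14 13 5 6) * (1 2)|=|(0 14 13 5 6)(1 2)|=10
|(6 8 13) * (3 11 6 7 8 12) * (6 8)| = 7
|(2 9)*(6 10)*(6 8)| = 6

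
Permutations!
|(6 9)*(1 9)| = |(1 9 6)| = 3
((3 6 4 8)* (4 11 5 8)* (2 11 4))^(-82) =((2 11 5 8 3 6 4))^(-82) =(2 5 3 4 11 8 6)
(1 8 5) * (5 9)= [0, 8, 2, 3, 4, 1, 6, 7, 9, 5]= (1 8 9 5)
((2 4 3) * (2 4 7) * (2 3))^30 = (2 3)(4 7)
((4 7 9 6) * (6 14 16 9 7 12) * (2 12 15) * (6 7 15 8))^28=(4 8 6)(9 14 16)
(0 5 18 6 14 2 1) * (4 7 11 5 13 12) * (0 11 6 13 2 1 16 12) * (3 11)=(0 2 16 12 4 7 6 14 1 3 11 5 18 13)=[2, 3, 16, 11, 7, 18, 14, 6, 8, 9, 10, 5, 4, 0, 1, 15, 12, 17, 13]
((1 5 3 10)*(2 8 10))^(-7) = (1 10 8 2 3 5)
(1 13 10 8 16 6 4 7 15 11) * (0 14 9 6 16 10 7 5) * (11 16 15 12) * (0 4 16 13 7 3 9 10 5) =(0 14 10 8 5 4)(1 7 12 11)(3 9 6 16 15 13) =[14, 7, 2, 9, 0, 4, 16, 12, 5, 6, 8, 1, 11, 3, 10, 13, 15]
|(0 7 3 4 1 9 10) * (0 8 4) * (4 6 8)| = |(0 7 3)(1 9 10 4)(6 8)| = 12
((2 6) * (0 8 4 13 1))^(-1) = (0 1 13 4 8)(2 6)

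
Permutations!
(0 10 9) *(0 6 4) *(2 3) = (0 10 9 6 4)(2 3) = [10, 1, 3, 2, 0, 5, 4, 7, 8, 6, 9]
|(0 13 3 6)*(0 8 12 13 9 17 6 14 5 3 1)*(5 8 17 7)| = 10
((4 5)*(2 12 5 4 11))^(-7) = (2 12 5 11) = ((2 12 5 11))^(-7)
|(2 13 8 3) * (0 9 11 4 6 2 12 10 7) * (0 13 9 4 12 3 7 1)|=9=|(0 4 6 2 9 11 12 10 1)(7 13 8)|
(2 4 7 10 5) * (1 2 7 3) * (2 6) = (1 6 2 4 3)(5 7 10) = [0, 6, 4, 1, 3, 7, 2, 10, 8, 9, 5]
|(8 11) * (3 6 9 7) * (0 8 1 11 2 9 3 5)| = 6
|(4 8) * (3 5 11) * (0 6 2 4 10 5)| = |(0 6 2 4 8 10 5 11 3)| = 9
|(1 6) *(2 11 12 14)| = |(1 6)(2 11 12 14)| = 4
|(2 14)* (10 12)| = 2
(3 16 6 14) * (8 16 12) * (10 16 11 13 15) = (3 12 8 11 13 15 10 16 6 14) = [0, 1, 2, 12, 4, 5, 14, 7, 11, 9, 16, 13, 8, 15, 3, 10, 6]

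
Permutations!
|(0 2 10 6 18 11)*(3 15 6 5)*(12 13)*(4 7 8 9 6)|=26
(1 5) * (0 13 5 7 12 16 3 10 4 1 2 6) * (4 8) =[13, 7, 6, 10, 1, 2, 0, 12, 4, 9, 8, 11, 16, 5, 14, 15, 3] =(0 13 5 2 6)(1 7 12 16 3 10 8 4)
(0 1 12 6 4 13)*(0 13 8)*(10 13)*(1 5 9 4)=[5, 12, 2, 3, 8, 9, 1, 7, 0, 4, 13, 11, 6, 10]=(0 5 9 4 8)(1 12 6)(10 13)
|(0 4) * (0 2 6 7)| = |(0 4 2 6 7)| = 5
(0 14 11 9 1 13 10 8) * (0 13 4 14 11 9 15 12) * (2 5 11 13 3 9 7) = (0 13 10 8 3 9 1 4 14 7 2 5 11 15 12) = [13, 4, 5, 9, 14, 11, 6, 2, 3, 1, 8, 15, 0, 10, 7, 12]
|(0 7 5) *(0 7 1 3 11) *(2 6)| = 4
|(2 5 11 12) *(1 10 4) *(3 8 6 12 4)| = |(1 10 3 8 6 12 2 5 11 4)| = 10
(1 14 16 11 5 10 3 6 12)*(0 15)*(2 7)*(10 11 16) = (16)(0 15)(1 14 10 3 6 12)(2 7)(5 11) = [15, 14, 7, 6, 4, 11, 12, 2, 8, 9, 3, 5, 1, 13, 10, 0, 16]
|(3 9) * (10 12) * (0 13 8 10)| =10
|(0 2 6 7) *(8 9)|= 4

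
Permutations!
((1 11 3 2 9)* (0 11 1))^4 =(0 9 2 3 11)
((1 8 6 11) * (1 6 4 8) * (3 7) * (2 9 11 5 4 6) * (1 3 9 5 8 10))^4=(1 11 10 9 4 7 5 3 2)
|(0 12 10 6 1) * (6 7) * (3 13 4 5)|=12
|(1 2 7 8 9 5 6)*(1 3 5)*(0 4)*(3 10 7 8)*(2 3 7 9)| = 6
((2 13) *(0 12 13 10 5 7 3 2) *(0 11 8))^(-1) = ((0 12 13 11 8)(2 10 5 7 3))^(-1) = (0 8 11 13 12)(2 3 7 5 10)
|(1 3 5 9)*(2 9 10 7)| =|(1 3 5 10 7 2 9)| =7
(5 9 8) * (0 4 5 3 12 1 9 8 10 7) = (0 4 5 8 3 12 1 9 10 7) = [4, 9, 2, 12, 5, 8, 6, 0, 3, 10, 7, 11, 1]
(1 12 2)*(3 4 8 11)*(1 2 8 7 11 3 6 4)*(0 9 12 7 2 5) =[9, 7, 5, 1, 2, 0, 4, 11, 3, 12, 10, 6, 8] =(0 9 12 8 3 1 7 11 6 4 2 5)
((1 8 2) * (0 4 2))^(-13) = (0 2 8 4 1)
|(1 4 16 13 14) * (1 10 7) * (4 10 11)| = |(1 10 7)(4 16 13 14 11)| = 15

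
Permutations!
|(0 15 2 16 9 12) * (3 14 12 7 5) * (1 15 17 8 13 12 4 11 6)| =|(0 17 8 13 12)(1 15 2 16 9 7 5 3 14 4 11 6)| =60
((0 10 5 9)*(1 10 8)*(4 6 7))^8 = (0 1 5)(4 7 6)(8 10 9)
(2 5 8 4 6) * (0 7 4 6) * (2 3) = (0 7 4)(2 5 8 6 3) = [7, 1, 5, 2, 0, 8, 3, 4, 6]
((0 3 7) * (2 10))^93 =((0 3 7)(2 10))^93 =(2 10)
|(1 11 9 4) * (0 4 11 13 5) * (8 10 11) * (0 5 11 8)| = 6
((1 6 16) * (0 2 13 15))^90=(16)(0 13)(2 15)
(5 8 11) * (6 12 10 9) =(5 8 11)(6 12 10 9) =[0, 1, 2, 3, 4, 8, 12, 7, 11, 6, 9, 5, 10]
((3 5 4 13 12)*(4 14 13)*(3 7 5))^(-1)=((5 14 13 12 7))^(-1)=(5 7 12 13 14)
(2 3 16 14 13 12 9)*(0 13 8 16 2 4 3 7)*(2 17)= (0 13 12 9 4 3 17 2 7)(8 16 14)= [13, 1, 7, 17, 3, 5, 6, 0, 16, 4, 10, 11, 9, 12, 8, 15, 14, 2]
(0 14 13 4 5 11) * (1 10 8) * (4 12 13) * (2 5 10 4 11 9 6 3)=[14, 4, 5, 2, 10, 9, 3, 7, 1, 6, 8, 0, 13, 12, 11]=(0 14 11)(1 4 10 8)(2 5 9 6 3)(12 13)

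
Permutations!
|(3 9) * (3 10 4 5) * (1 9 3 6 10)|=|(1 9)(4 5 6 10)|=4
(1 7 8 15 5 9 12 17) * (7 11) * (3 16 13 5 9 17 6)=(1 11 7 8 15 9 12 6 3 16 13 5 17)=[0, 11, 2, 16, 4, 17, 3, 8, 15, 12, 10, 7, 6, 5, 14, 9, 13, 1]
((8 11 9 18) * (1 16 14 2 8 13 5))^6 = (1 9 14 13 8)(2 5 11 16 18)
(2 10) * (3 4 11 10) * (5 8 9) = (2 3 4 11 10)(5 8 9) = [0, 1, 3, 4, 11, 8, 6, 7, 9, 5, 2, 10]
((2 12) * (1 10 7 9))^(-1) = (1 9 7 10)(2 12)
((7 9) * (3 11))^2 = ((3 11)(7 9))^2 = (11)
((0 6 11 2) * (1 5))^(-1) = ((0 6 11 2)(1 5))^(-1) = (0 2 11 6)(1 5)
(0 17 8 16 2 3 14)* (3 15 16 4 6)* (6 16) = (0 17 8 4 16 2 15 6 3 14) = [17, 1, 15, 14, 16, 5, 3, 7, 4, 9, 10, 11, 12, 13, 0, 6, 2, 8]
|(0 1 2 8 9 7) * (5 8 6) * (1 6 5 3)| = |(0 6 3 1 2 5 8 9 7)| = 9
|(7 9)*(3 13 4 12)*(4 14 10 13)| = 6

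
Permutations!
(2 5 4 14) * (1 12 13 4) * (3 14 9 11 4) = [0, 12, 5, 14, 9, 1, 6, 7, 8, 11, 10, 4, 13, 3, 2] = (1 12 13 3 14 2 5)(4 9 11)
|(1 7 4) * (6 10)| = 6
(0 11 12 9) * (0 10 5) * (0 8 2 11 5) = (0 5 8 2 11 12 9 10) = [5, 1, 11, 3, 4, 8, 6, 7, 2, 10, 0, 12, 9]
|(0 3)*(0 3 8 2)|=|(0 8 2)|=3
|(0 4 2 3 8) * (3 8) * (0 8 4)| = |(8)(2 4)| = 2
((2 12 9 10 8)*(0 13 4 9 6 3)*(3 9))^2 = ((0 13 4 3)(2 12 6 9 10 8))^2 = (0 4)(2 6 10)(3 13)(8 12 9)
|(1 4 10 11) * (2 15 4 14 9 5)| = |(1 14 9 5 2 15 4 10 11)| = 9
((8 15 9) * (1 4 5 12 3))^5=((1 4 5 12 3)(8 15 9))^5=(8 9 15)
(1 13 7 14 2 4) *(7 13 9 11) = (1 9 11 7 14 2 4) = [0, 9, 4, 3, 1, 5, 6, 14, 8, 11, 10, 7, 12, 13, 2]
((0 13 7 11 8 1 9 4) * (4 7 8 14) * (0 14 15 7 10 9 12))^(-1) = ((0 13 8 1 12)(4 14)(7 11 15)(9 10))^(-1) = (0 12 1 8 13)(4 14)(7 15 11)(9 10)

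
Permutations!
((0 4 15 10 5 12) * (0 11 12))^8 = ((0 4 15 10 5)(11 12))^8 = (0 10 4 5 15)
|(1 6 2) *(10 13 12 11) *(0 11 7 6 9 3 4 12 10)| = 8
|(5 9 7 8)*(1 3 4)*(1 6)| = 4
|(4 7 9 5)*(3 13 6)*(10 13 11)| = 20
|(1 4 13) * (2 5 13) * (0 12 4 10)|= 8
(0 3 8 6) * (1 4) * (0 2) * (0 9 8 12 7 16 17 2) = [3, 4, 9, 12, 1, 5, 0, 16, 6, 8, 10, 11, 7, 13, 14, 15, 17, 2] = (0 3 12 7 16 17 2 9 8 6)(1 4)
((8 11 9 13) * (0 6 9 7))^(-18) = (0 13 7 9 11 6 8)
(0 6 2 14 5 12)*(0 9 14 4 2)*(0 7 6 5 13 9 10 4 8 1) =[5, 0, 8, 3, 2, 12, 7, 6, 1, 14, 4, 11, 10, 9, 13] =(0 5 12 10 4 2 8 1)(6 7)(9 14 13)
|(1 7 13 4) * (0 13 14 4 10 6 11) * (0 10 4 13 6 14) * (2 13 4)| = |(0 6 11 10 14 4 1 7)(2 13)| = 8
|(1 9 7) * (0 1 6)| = 5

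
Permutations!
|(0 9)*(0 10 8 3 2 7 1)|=8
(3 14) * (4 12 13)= (3 14)(4 12 13)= [0, 1, 2, 14, 12, 5, 6, 7, 8, 9, 10, 11, 13, 4, 3]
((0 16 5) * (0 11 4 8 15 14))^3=(0 11 15 16 4 14 5 8)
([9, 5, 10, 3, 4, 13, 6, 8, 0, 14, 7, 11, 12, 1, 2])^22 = [9, 5, 10, 3, 4, 13, 6, 8, 0, 14, 7, 11, 12, 1, 2]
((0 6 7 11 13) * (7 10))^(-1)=(0 13 11 7 10 6)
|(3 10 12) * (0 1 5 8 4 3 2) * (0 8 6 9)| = 30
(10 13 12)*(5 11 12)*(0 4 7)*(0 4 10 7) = (0 10 13 5 11 12 7 4) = [10, 1, 2, 3, 0, 11, 6, 4, 8, 9, 13, 12, 7, 5]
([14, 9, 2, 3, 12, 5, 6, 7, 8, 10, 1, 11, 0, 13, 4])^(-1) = [12, 10, 2, 3, 14, 5, 6, 7, 8, 1, 9, 11, 4, 13, 0]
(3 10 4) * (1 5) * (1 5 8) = [0, 8, 2, 10, 3, 5, 6, 7, 1, 9, 4] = (1 8)(3 10 4)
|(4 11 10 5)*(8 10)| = |(4 11 8 10 5)| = 5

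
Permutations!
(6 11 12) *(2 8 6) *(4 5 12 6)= (2 8 4 5 12)(6 11)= [0, 1, 8, 3, 5, 12, 11, 7, 4, 9, 10, 6, 2]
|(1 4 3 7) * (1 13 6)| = 6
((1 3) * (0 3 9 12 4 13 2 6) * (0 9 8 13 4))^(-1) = (0 12 9 6 2 13 8 1 3) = ((0 3 1 8 13 2 6 9 12))^(-1)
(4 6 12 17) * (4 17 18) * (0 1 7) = [1, 7, 2, 3, 6, 5, 12, 0, 8, 9, 10, 11, 18, 13, 14, 15, 16, 17, 4] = (0 1 7)(4 6 12 18)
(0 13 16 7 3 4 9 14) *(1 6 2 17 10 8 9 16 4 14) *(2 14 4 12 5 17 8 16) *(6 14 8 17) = (0 13 12 5 6 8 9 1 14)(2 17 10 16 7 3 4) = [13, 14, 17, 4, 2, 6, 8, 3, 9, 1, 16, 11, 5, 12, 0, 15, 7, 10]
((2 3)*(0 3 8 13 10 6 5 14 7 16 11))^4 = ((0 3 2 8 13 10 6 5 14 7 16 11))^4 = (0 13 14)(2 6 16)(3 10 7)(5 11 8)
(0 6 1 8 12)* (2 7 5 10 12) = (0 6 1 8 2 7 5 10 12) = [6, 8, 7, 3, 4, 10, 1, 5, 2, 9, 12, 11, 0]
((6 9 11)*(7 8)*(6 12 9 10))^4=((6 10)(7 8)(9 11 12))^4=(9 11 12)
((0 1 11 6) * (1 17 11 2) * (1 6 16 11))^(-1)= (0 6 2 1 17)(11 16)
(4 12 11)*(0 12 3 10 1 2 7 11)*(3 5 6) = (0 12)(1 2 7 11 4 5 6 3 10) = [12, 2, 7, 10, 5, 6, 3, 11, 8, 9, 1, 4, 0]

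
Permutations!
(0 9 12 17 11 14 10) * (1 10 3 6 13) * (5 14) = (0 9 12 17 11 5 14 3 6 13 1 10) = [9, 10, 2, 6, 4, 14, 13, 7, 8, 12, 0, 5, 17, 1, 3, 15, 16, 11]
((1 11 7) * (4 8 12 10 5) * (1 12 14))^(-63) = ((1 11 7 12 10 5 4 8 14))^(-63) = (14)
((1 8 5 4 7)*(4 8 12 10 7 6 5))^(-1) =(1 7 10 12)(4 8 5 6)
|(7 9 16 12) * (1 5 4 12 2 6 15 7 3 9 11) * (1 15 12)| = |(1 5 4)(2 6 12 3 9 16)(7 11 15)| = 6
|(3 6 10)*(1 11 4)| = 3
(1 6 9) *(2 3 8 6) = (1 2 3 8 6 9) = [0, 2, 3, 8, 4, 5, 9, 7, 6, 1]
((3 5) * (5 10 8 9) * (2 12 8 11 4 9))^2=(2 8 12)(3 11 9)(4 5 10)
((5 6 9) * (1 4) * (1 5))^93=((1 4 5 6 9))^93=(1 6 4 9 5)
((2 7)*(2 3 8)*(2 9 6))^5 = ((2 7 3 8 9 6))^5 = (2 6 9 8 3 7)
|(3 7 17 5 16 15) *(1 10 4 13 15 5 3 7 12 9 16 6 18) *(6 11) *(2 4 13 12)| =16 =|(1 10 13 15 7 17 3 2 4 12 9 16 5 11 6 18)|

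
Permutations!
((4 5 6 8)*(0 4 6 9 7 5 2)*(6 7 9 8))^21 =((9)(0 4 2)(5 8 7))^21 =(9)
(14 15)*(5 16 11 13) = (5 16 11 13)(14 15) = [0, 1, 2, 3, 4, 16, 6, 7, 8, 9, 10, 13, 12, 5, 15, 14, 11]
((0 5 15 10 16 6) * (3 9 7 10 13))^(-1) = (0 6 16 10 7 9 3 13 15 5)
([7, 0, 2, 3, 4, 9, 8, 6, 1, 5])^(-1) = (0 1 8 6 7)(5 9)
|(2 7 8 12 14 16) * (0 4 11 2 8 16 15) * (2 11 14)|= 20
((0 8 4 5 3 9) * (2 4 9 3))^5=((0 8 9)(2 4 5))^5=(0 9 8)(2 5 4)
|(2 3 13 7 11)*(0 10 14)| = 15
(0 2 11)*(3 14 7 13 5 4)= (0 2 11)(3 14 7 13 5 4)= [2, 1, 11, 14, 3, 4, 6, 13, 8, 9, 10, 0, 12, 5, 7]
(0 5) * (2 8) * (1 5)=(0 1 5)(2 8)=[1, 5, 8, 3, 4, 0, 6, 7, 2]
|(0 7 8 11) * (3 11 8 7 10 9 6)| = |(0 10 9 6 3 11)| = 6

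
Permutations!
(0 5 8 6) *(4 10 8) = (0 5 4 10 8 6) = [5, 1, 2, 3, 10, 4, 0, 7, 6, 9, 8]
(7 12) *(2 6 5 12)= (2 6 5 12 7)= [0, 1, 6, 3, 4, 12, 5, 2, 8, 9, 10, 11, 7]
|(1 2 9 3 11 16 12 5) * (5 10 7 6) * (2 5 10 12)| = |(1 5)(2 9 3 11 16)(6 10 7)| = 30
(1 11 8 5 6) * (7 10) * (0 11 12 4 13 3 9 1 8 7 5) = (0 11 7 10 5 6 8)(1 12 4 13 3 9) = [11, 12, 2, 9, 13, 6, 8, 10, 0, 1, 5, 7, 4, 3]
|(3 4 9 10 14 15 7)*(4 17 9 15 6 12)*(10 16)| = |(3 17 9 16 10 14 6 12 4 15 7)| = 11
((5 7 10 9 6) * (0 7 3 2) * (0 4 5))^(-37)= (0 9 7 6 10)(2 3 5 4)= ((0 7 10 9 6)(2 4 5 3))^(-37)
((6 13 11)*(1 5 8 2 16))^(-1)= ((1 5 8 2 16)(6 13 11))^(-1)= (1 16 2 8 5)(6 11 13)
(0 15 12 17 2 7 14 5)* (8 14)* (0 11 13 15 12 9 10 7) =(0 12 17 2)(5 11 13 15 9 10 7 8 14) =[12, 1, 0, 3, 4, 11, 6, 8, 14, 10, 7, 13, 17, 15, 5, 9, 16, 2]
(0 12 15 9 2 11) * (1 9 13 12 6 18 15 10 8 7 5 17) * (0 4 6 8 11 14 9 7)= (0 8)(1 7 5 17)(2 14 9)(4 6 18 15 13 12 10 11)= [8, 7, 14, 3, 6, 17, 18, 5, 0, 2, 11, 4, 10, 12, 9, 13, 16, 1, 15]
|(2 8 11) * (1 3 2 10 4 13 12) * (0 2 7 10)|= 28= |(0 2 8 11)(1 3 7 10 4 13 12)|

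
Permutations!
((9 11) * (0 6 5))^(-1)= (0 5 6)(9 11)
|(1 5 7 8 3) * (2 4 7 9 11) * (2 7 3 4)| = 8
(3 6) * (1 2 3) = [0, 2, 3, 6, 4, 5, 1] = (1 2 3 6)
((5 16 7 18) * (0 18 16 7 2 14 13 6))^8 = ((0 18 5 7 16 2 14 13 6))^8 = (0 6 13 14 2 16 7 5 18)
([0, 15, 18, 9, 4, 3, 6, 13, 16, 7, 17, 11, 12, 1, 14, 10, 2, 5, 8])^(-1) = (1 13 7 9 3 5 17 10 15)(2 16 8 18)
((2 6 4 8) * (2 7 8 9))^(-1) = ((2 6 4 9)(7 8))^(-1) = (2 9 4 6)(7 8)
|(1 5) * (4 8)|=|(1 5)(4 8)|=2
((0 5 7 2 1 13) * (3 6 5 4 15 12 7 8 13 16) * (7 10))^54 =((0 4 15 12 10 7 2 1 16 3 6 5 8 13))^54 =(0 8 6 16 2 10 15)(1 7 12 4 13 5 3)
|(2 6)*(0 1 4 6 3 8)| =|(0 1 4 6 2 3 8)| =7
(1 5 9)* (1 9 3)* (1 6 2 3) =(9)(1 5)(2 3 6) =[0, 5, 3, 6, 4, 1, 2, 7, 8, 9]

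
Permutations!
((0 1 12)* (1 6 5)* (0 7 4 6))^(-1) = (1 5 6 4 7 12) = ((1 12 7 4 6 5))^(-1)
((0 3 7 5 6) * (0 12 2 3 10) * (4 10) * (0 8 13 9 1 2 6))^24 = (0 10 13 1 3 5 4 8 9 2 7)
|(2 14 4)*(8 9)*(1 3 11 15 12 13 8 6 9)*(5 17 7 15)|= |(1 3 11 5 17 7 15 12 13 8)(2 14 4)(6 9)|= 30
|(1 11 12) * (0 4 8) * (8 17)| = |(0 4 17 8)(1 11 12)| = 12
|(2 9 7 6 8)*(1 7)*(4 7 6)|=|(1 6 8 2 9)(4 7)|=10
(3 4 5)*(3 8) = (3 4 5 8) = [0, 1, 2, 4, 5, 8, 6, 7, 3]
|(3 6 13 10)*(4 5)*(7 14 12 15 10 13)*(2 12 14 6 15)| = |(2 12)(3 15 10)(4 5)(6 7)| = 6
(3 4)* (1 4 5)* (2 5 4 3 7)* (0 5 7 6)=[5, 3, 7, 4, 6, 1, 0, 2]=(0 5 1 3 4 6)(2 7)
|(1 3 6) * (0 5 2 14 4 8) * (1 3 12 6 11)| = |(0 5 2 14 4 8)(1 12 6 3 11)| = 30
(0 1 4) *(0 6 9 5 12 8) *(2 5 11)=(0 1 4 6 9 11 2 5 12 8)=[1, 4, 5, 3, 6, 12, 9, 7, 0, 11, 10, 2, 8]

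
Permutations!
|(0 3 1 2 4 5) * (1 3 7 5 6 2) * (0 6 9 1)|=|(0 7 5 6 2 4 9 1)|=8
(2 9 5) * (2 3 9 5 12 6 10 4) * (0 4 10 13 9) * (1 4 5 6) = (0 5 3)(1 4 2 6 13 9 12) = [5, 4, 6, 0, 2, 3, 13, 7, 8, 12, 10, 11, 1, 9]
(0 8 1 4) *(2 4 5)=(0 8 1 5 2 4)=[8, 5, 4, 3, 0, 2, 6, 7, 1]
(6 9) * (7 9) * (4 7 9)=(4 7)(6 9)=[0, 1, 2, 3, 7, 5, 9, 4, 8, 6]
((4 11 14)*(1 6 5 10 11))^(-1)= ((1 6 5 10 11 14 4))^(-1)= (1 4 14 11 10 5 6)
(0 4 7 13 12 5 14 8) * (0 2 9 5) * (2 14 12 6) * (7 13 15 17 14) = [4, 1, 9, 3, 13, 12, 2, 15, 7, 5, 10, 11, 0, 6, 8, 17, 16, 14] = (0 4 13 6 2 9 5 12)(7 15 17 14 8)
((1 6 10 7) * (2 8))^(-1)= (1 7 10 6)(2 8)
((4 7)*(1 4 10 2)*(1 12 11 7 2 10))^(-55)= (1 7 11 12 2 4)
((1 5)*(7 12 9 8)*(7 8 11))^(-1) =((1 5)(7 12 9 11))^(-1) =(1 5)(7 11 9 12)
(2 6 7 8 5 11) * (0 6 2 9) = (0 6 7 8 5 11 9) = [6, 1, 2, 3, 4, 11, 7, 8, 5, 0, 10, 9]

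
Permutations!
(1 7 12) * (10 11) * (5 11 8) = (1 7 12)(5 11 10 8) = [0, 7, 2, 3, 4, 11, 6, 12, 5, 9, 8, 10, 1]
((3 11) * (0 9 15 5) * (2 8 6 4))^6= (0 15)(2 6)(4 8)(5 9)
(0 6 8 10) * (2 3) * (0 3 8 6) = [0, 1, 8, 2, 4, 5, 6, 7, 10, 9, 3] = (2 8 10 3)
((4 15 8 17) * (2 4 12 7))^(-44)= ((2 4 15 8 17 12 7))^(-44)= (2 12 8 4 7 17 15)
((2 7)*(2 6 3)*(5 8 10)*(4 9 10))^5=((2 7 6 3)(4 9 10 5 8))^5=(10)(2 7 6 3)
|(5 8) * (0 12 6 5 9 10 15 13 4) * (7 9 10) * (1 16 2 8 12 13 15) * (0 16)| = |(0 13 4 16 2 8 10 1)(5 12 6)(7 9)| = 24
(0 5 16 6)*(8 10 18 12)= [5, 1, 2, 3, 4, 16, 0, 7, 10, 9, 18, 11, 8, 13, 14, 15, 6, 17, 12]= (0 5 16 6)(8 10 18 12)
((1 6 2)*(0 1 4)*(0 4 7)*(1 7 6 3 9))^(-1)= (0 7)(1 9 3)(2 6)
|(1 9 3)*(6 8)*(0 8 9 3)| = |(0 8 6 9)(1 3)| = 4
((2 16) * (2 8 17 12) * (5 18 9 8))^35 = (2 18 17 16 9 12 5 8)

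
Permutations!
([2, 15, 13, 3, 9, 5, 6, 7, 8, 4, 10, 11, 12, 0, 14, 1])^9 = (1 15)(4 9)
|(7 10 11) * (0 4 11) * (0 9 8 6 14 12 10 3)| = |(0 4 11 7 3)(6 14 12 10 9 8)| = 30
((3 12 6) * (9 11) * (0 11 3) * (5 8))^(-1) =(0 6 12 3 9 11)(5 8)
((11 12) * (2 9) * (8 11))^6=(12)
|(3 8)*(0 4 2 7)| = |(0 4 2 7)(3 8)| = 4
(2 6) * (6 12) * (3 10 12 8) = [0, 1, 8, 10, 4, 5, 2, 7, 3, 9, 12, 11, 6] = (2 8 3 10 12 6)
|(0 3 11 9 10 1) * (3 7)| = |(0 7 3 11 9 10 1)| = 7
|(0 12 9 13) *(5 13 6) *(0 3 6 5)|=7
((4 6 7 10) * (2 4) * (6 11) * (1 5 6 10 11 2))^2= (1 6 11)(5 7 10)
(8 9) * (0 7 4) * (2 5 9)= (0 7 4)(2 5 9 8)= [7, 1, 5, 3, 0, 9, 6, 4, 2, 8]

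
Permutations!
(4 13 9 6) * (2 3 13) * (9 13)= [0, 1, 3, 9, 2, 5, 4, 7, 8, 6, 10, 11, 12, 13]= (13)(2 3 9 6 4)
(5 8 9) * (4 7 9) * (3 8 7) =(3 8 4)(5 7 9) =[0, 1, 2, 8, 3, 7, 6, 9, 4, 5]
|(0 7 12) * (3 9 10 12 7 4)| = |(0 4 3 9 10 12)| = 6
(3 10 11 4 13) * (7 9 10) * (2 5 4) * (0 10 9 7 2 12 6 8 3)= [10, 1, 5, 2, 13, 4, 8, 7, 3, 9, 11, 12, 6, 0]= (0 10 11 12 6 8 3 2 5 4 13)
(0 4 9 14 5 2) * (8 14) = (0 4 9 8 14 5 2) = [4, 1, 0, 3, 9, 2, 6, 7, 14, 8, 10, 11, 12, 13, 5]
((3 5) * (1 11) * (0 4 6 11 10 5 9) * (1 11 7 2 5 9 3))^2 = (11)(0 6 2 1 9 4 7 5 10)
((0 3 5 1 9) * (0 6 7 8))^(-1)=(0 8 7 6 9 1 5 3)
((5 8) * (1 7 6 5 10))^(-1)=((1 7 6 5 8 10))^(-1)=(1 10 8 5 6 7)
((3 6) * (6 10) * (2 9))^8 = ((2 9)(3 10 6))^8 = (3 6 10)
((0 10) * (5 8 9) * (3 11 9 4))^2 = ((0 10)(3 11 9 5 8 4))^2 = (3 9 8)(4 11 5)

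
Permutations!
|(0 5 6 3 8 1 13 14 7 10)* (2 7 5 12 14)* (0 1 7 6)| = |(0 12 14 5)(1 13 2 6 3 8 7 10)| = 8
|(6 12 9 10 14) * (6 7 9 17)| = |(6 12 17)(7 9 10 14)| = 12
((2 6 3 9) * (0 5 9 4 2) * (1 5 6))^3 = (0 4 5 6 2 9 3 1)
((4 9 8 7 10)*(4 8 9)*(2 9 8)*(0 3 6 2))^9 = ((0 3 6 2 9 8 7 10))^9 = (0 3 6 2 9 8 7 10)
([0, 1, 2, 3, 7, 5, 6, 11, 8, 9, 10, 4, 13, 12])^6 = (13)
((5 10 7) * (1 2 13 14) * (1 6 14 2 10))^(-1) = ((1 10 7 5)(2 13)(6 14))^(-1) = (1 5 7 10)(2 13)(6 14)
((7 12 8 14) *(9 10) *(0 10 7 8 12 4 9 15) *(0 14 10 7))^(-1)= (0 9 4 7)(8 14 15 10)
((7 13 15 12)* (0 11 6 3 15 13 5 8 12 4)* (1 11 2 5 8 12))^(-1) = (0 4 15 3 6 11 1 8 7 12 5 2) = ((0 2 5 12 7 8 1 11 6 3 15 4))^(-1)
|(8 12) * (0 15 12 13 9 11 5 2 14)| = |(0 15 12 8 13 9 11 5 2 14)| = 10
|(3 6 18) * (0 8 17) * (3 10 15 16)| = 6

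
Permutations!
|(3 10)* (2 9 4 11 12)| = |(2 9 4 11 12)(3 10)| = 10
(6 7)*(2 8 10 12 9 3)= [0, 1, 8, 2, 4, 5, 7, 6, 10, 3, 12, 11, 9]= (2 8 10 12 9 3)(6 7)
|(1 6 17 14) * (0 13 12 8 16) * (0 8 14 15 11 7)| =|(0 13 12 14 1 6 17 15 11 7)(8 16)| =10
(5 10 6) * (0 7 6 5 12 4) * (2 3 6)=[7, 1, 3, 6, 0, 10, 12, 2, 8, 9, 5, 11, 4]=(0 7 2 3 6 12 4)(5 10)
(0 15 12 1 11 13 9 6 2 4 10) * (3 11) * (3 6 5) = [15, 6, 4, 11, 10, 3, 2, 7, 8, 5, 0, 13, 1, 9, 14, 12] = (0 15 12 1 6 2 4 10)(3 11 13 9 5)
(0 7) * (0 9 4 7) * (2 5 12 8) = (2 5 12 8)(4 7 9) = [0, 1, 5, 3, 7, 12, 6, 9, 2, 4, 10, 11, 8]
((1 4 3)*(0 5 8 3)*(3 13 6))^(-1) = ((0 5 8 13 6 3 1 4))^(-1) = (0 4 1 3 6 13 8 5)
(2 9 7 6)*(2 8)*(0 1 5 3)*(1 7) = (0 7 6 8 2 9 1 5 3) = [7, 5, 9, 0, 4, 3, 8, 6, 2, 1]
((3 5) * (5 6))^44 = (3 5 6)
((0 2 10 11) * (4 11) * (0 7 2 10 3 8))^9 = ((0 10 4 11 7 2 3 8))^9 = (0 10 4 11 7 2 3 8)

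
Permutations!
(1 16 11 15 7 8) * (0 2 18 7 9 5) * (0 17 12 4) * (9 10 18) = [2, 16, 9, 3, 0, 17, 6, 8, 1, 5, 18, 15, 4, 13, 14, 10, 11, 12, 7] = (0 2 9 5 17 12 4)(1 16 11 15 10 18 7 8)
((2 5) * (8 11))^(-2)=(11)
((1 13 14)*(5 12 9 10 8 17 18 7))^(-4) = ((1 13 14)(5 12 9 10 8 17 18 7))^(-4) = (1 14 13)(5 8)(7 10)(9 18)(12 17)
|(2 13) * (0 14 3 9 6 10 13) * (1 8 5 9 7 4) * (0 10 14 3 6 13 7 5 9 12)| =8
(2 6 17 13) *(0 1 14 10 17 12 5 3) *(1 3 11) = (0 3)(1 14 10 17 13 2 6 12 5 11) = [3, 14, 6, 0, 4, 11, 12, 7, 8, 9, 17, 1, 5, 2, 10, 15, 16, 13]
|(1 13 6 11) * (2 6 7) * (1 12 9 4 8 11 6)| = |(1 13 7 2)(4 8 11 12 9)| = 20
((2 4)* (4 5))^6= (5)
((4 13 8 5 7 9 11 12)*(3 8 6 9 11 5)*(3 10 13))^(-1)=((3 8 10 13 6 9 5 7 11 12 4))^(-1)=(3 4 12 11 7 5 9 6 13 10 8)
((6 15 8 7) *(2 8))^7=((2 8 7 6 15))^7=(2 7 15 8 6)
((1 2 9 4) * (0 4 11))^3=((0 4 1 2 9 11))^3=(0 2)(1 11)(4 9)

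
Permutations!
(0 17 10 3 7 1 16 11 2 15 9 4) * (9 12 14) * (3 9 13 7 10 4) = (0 17 4)(1 16 11 2 15 12 14 13 7)(3 10 9) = [17, 16, 15, 10, 0, 5, 6, 1, 8, 3, 9, 2, 14, 7, 13, 12, 11, 4]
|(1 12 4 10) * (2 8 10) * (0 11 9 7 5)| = |(0 11 9 7 5)(1 12 4 2 8 10)| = 30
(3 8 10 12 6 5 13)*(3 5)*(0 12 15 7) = (0 12 6 3 8 10 15 7)(5 13) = [12, 1, 2, 8, 4, 13, 3, 0, 10, 9, 15, 11, 6, 5, 14, 7]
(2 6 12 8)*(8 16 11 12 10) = [0, 1, 6, 3, 4, 5, 10, 7, 2, 9, 8, 12, 16, 13, 14, 15, 11] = (2 6 10 8)(11 12 16)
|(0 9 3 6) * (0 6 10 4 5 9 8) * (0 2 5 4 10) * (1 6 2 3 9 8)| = |(10)(0 1 6 2 5 8 3)| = 7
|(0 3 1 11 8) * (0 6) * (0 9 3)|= 6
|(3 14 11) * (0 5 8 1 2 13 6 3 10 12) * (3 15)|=13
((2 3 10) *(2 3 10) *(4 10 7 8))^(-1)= (2 3 10 4 8 7)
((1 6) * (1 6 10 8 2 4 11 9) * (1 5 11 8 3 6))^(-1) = (1 6 3 10)(2 8 4)(5 9 11) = ((1 10 3 6)(2 4 8)(5 11 9))^(-1)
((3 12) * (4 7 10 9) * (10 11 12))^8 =((3 10 9 4 7 11 12))^8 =(3 10 9 4 7 11 12)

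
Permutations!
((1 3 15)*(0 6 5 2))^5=((0 6 5 2)(1 3 15))^5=(0 6 5 2)(1 15 3)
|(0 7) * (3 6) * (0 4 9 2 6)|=|(0 7 4 9 2 6 3)|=7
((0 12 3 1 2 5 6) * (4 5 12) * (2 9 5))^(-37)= (0 6 5 9 1 3 12 2 4)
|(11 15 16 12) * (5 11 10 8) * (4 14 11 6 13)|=|(4 14 11 15 16 12 10 8 5 6 13)|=11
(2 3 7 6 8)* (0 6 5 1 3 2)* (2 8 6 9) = (0 9 2 8)(1 3 7 5) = [9, 3, 8, 7, 4, 1, 6, 5, 0, 2]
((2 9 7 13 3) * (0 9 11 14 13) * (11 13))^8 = ((0 9 7)(2 13 3)(11 14))^8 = (14)(0 7 9)(2 3 13)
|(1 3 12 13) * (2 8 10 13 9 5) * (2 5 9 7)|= |(1 3 12 7 2 8 10 13)|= 8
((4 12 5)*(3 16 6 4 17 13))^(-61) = ((3 16 6 4 12 5 17 13))^(-61) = (3 4 17 16 12 13 6 5)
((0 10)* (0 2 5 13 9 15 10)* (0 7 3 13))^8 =((0 7 3 13 9 15 10 2 5))^8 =(0 5 2 10 15 9 13 3 7)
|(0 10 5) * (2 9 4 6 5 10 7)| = |(10)(0 7 2 9 4 6 5)| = 7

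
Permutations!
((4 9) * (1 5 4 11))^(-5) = ((1 5 4 9 11))^(-5) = (11)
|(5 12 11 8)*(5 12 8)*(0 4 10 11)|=7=|(0 4 10 11 5 8 12)|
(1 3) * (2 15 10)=[0, 3, 15, 1, 4, 5, 6, 7, 8, 9, 2, 11, 12, 13, 14, 10]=(1 3)(2 15 10)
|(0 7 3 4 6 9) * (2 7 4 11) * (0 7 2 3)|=|(0 4 6 9 7)(3 11)|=10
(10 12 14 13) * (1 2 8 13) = [0, 2, 8, 3, 4, 5, 6, 7, 13, 9, 12, 11, 14, 10, 1] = (1 2 8 13 10 12 14)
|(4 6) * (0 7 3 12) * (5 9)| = 4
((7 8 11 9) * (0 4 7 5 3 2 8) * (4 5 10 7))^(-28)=((0 5 3 2 8 11 9 10 7))^(-28)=(0 7 10 9 11 8 2 3 5)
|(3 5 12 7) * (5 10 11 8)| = |(3 10 11 8 5 12 7)| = 7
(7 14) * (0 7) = (0 7 14) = [7, 1, 2, 3, 4, 5, 6, 14, 8, 9, 10, 11, 12, 13, 0]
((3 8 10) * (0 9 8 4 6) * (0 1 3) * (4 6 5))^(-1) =((0 9 8 10)(1 3 6)(4 5))^(-1) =(0 10 8 9)(1 6 3)(4 5)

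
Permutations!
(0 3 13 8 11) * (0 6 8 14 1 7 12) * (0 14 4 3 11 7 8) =(0 11 6)(1 8 7 12 14)(3 13 4) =[11, 8, 2, 13, 3, 5, 0, 12, 7, 9, 10, 6, 14, 4, 1]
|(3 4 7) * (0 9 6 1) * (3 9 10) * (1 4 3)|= 12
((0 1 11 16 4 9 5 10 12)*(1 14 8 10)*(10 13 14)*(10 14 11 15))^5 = ((0 14 8 13 11 16 4 9 5 1 15 10 12))^5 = (0 16 15 8 9 12 11 1 14 4 10 13 5)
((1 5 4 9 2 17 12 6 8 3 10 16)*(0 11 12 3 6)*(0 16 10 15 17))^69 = ((0 11 12 16 1 5 4 9 2)(3 15 17)(6 8))^69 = (17)(0 4 16)(1 11 9)(2 5 12)(6 8)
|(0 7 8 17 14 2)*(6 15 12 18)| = |(0 7 8 17 14 2)(6 15 12 18)| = 12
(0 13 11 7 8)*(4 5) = (0 13 11 7 8)(4 5) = [13, 1, 2, 3, 5, 4, 6, 8, 0, 9, 10, 7, 12, 11]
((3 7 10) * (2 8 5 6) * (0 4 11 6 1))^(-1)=((0 4 11 6 2 8 5 1)(3 7 10))^(-1)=(0 1 5 8 2 6 11 4)(3 10 7)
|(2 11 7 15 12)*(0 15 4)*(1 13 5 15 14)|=|(0 14 1 13 5 15 12 2 11 7 4)|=11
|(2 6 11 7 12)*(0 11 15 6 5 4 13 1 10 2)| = |(0 11 7 12)(1 10 2 5 4 13)(6 15)| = 12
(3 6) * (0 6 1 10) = (0 6 3 1 10) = [6, 10, 2, 1, 4, 5, 3, 7, 8, 9, 0]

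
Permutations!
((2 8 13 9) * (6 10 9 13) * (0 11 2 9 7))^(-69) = (13)(0 11 2 8 6 10 7)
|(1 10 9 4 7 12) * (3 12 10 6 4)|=8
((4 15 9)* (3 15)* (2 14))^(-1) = (2 14)(3 4 9 15)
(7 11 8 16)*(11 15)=(7 15 11 8 16)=[0, 1, 2, 3, 4, 5, 6, 15, 16, 9, 10, 8, 12, 13, 14, 11, 7]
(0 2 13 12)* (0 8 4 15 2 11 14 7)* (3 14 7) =(0 11 7)(2 13 12 8 4 15)(3 14) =[11, 1, 13, 14, 15, 5, 6, 0, 4, 9, 10, 7, 8, 12, 3, 2]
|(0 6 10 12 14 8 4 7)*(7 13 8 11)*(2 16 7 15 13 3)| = 14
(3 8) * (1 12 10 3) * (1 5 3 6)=(1 12 10 6)(3 8 5)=[0, 12, 2, 8, 4, 3, 1, 7, 5, 9, 6, 11, 10]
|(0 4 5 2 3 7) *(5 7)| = |(0 4 7)(2 3 5)| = 3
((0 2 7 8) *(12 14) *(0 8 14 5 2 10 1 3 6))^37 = ((0 10 1 3 6)(2 7 14 12 5))^37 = (0 1 6 10 3)(2 14 5 7 12)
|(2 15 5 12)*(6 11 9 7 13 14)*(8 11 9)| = 20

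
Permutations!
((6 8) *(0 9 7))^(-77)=((0 9 7)(6 8))^(-77)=(0 9 7)(6 8)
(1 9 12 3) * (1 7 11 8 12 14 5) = (1 9 14 5)(3 7 11 8 12) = [0, 9, 2, 7, 4, 1, 6, 11, 12, 14, 10, 8, 3, 13, 5]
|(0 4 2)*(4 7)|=|(0 7 4 2)|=4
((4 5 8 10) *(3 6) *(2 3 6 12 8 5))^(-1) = (2 4 10 8 12 3) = ((2 3 12 8 10 4))^(-1)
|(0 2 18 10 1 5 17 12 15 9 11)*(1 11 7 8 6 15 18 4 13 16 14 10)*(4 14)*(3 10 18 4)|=|(0 2 14 18 1 5 17 12 4 13 16 3 10 11)(6 15 9 7 8)|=70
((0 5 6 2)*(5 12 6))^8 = (12)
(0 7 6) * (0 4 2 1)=(0 7 6 4 2 1)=[7, 0, 1, 3, 2, 5, 4, 6]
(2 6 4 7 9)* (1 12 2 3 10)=(1 12 2 6 4 7 9 3 10)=[0, 12, 6, 10, 7, 5, 4, 9, 8, 3, 1, 11, 2]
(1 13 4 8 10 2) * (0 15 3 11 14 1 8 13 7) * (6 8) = [15, 7, 6, 11, 13, 5, 8, 0, 10, 9, 2, 14, 12, 4, 1, 3] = (0 15 3 11 14 1 7)(2 6 8 10)(4 13)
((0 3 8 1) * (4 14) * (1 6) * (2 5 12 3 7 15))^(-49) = ((0 7 15 2 5 12 3 8 6 1)(4 14))^(-49) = (0 7 15 2 5 12 3 8 6 1)(4 14)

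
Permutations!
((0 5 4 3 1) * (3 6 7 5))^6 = (4 7)(5 6)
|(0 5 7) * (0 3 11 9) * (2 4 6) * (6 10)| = 12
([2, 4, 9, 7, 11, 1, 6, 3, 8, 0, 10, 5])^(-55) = [9, 4, 0, 7, 11, 1, 6, 3, 8, 2, 10, 5]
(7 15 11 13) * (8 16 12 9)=(7 15 11 13)(8 16 12 9)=[0, 1, 2, 3, 4, 5, 6, 15, 16, 8, 10, 13, 9, 7, 14, 11, 12]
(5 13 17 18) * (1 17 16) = (1 17 18 5 13 16) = [0, 17, 2, 3, 4, 13, 6, 7, 8, 9, 10, 11, 12, 16, 14, 15, 1, 18, 5]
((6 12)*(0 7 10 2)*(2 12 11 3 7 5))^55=(0 5 2)(3 7 10 12 6 11)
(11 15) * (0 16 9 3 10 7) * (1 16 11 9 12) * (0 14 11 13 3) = [13, 16, 2, 10, 4, 5, 6, 14, 8, 0, 7, 15, 1, 3, 11, 9, 12] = (0 13 3 10 7 14 11 15 9)(1 16 12)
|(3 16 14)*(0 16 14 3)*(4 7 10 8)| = |(0 16 3 14)(4 7 10 8)| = 4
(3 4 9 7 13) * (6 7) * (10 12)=(3 4 9 6 7 13)(10 12)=[0, 1, 2, 4, 9, 5, 7, 13, 8, 6, 12, 11, 10, 3]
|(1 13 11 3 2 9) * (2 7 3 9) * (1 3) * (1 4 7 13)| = 4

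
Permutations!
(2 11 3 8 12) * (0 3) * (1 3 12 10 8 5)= (0 12 2 11)(1 3 5)(8 10)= [12, 3, 11, 5, 4, 1, 6, 7, 10, 9, 8, 0, 2]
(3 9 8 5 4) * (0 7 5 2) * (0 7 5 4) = (0 5)(2 7 4 3 9 8) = [5, 1, 7, 9, 3, 0, 6, 4, 2, 8]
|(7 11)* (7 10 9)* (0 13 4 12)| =|(0 13 4 12)(7 11 10 9)| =4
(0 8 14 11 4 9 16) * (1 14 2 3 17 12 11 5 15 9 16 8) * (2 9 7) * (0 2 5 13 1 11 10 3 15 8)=(0 11 4 16 2 15 7 5 8 9)(1 14 13)(3 17 12 10)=[11, 14, 15, 17, 16, 8, 6, 5, 9, 0, 3, 4, 10, 1, 13, 7, 2, 12]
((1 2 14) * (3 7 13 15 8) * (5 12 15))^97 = (1 2 14)(3 8 15 12 5 13 7)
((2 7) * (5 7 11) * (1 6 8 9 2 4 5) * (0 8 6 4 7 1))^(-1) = ((0 8 9 2 11)(1 4 5))^(-1) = (0 11 2 9 8)(1 5 4)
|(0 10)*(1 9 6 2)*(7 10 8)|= 4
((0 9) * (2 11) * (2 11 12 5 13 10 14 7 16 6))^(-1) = (0 9)(2 6 16 7 14 10 13 5 12)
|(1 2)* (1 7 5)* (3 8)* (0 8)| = |(0 8 3)(1 2 7 5)| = 12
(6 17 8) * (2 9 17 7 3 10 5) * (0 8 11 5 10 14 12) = (0 8 6 7 3 14 12)(2 9 17 11 5) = [8, 1, 9, 14, 4, 2, 7, 3, 6, 17, 10, 5, 0, 13, 12, 15, 16, 11]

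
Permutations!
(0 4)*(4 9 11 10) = (0 9 11 10 4) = [9, 1, 2, 3, 0, 5, 6, 7, 8, 11, 4, 10]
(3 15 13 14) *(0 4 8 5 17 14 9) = (0 4 8 5 17 14 3 15 13 9) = [4, 1, 2, 15, 8, 17, 6, 7, 5, 0, 10, 11, 12, 9, 3, 13, 16, 14]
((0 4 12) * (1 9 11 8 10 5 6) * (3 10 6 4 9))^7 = ((0 9 11 8 6 1 3 10 5 4 12))^7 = (0 10 8 12 3 11 4 1 9 5 6)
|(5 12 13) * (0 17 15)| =3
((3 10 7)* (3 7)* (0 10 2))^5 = ((0 10 3 2))^5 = (0 10 3 2)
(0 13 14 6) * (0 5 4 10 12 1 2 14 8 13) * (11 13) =(1 2 14 6 5 4 10 12)(8 11 13) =[0, 2, 14, 3, 10, 4, 5, 7, 11, 9, 12, 13, 1, 8, 6]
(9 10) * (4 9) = (4 9 10) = [0, 1, 2, 3, 9, 5, 6, 7, 8, 10, 4]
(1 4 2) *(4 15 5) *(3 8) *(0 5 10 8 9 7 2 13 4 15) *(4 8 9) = [5, 0, 1, 4, 13, 15, 6, 2, 3, 7, 9, 11, 12, 8, 14, 10] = (0 5 15 10 9 7 2 1)(3 4 13 8)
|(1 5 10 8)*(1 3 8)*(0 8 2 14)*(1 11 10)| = 10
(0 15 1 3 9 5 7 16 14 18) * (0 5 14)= (0 15 1 3 9 14 18 5 7 16)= [15, 3, 2, 9, 4, 7, 6, 16, 8, 14, 10, 11, 12, 13, 18, 1, 0, 17, 5]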